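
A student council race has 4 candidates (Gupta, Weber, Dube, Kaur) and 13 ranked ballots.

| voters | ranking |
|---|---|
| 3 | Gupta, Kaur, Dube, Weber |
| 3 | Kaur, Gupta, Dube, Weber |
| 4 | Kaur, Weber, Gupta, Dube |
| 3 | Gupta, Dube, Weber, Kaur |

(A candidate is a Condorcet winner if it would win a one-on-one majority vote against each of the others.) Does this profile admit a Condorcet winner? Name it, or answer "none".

Kaur

Head-to-head results (13 voters):
Gupta vs Weber: Gupta preferred on 3+3+3 = 9 ballots; Gupta wins 9–4.
Gupta vs Dube: 13 to 0, Gupta.
Gupta vs Kaur: Gupta preferred on 3+3 = 6 ballots; Kaur wins 7–6.
Weber vs Dube: 4 to 9, Dube.
Weber vs Kaur: Weber is ranked higher on 3 ballots, Kaur on 10. Kaur wins 10–3.
Dube vs Kaur: Dube preferred on 3 ballots; Kaur wins 10–3.
Only Kaur has no losses; Kaur is the Condorcet winner.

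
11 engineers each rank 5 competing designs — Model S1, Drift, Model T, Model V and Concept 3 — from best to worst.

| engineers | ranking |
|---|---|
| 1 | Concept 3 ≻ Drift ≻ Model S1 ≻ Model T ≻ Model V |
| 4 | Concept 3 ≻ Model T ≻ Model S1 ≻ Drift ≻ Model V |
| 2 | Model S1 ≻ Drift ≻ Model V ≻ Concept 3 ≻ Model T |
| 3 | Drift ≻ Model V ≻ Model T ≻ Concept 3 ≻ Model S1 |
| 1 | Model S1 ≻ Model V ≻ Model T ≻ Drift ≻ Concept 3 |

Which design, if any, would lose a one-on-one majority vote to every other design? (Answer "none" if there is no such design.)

none

Pairwise majorities:
Model S1–Drift: Model S1 7–4.
Model S1–Model T: Model T 7–4.
Model S1 vs Model V: Model S1, 8–3.
Model S1 vs Concept 3: 2+1 = 3 for Model S1, 8 for Concept 3 — Concept 3 by 8–3.
Drift vs Model T: Drift, 6–5.
Drift–Model V: Drift 10–1.
Drift–Concept 3: Drift 6–5.
Model T vs Model V: Model T preferred on 1+4 = 5 ballots; Model V wins 6–5.
Model T–Concept 3: Concept 3 7–4.
Model V vs Concept 3: Model V, 6–5.
Every design wins at least one matchup (Model S1 beats Drift; Drift beats Model T; Model T beats Model S1; Model V beats Model T; Concept 3 beats Model S1), so there is no Condorcet loser.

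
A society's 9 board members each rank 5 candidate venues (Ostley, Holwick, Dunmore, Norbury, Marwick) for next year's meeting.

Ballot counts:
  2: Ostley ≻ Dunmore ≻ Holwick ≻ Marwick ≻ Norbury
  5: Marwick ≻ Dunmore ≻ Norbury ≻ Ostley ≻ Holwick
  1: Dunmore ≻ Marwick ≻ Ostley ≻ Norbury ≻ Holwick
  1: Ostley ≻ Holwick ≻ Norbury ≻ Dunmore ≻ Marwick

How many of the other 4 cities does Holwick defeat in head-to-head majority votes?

Holwick against each rival (9 organisers):
Holwick vs Ostley: Holwick preferred on 0 ballots; Ostley wins 9–0.
Holwick vs Dunmore: 1 for Holwick, 8 for Dunmore — Dunmore by 8–1.
Holwick–Norbury: Norbury 6–3.
Holwick vs Marwick: Marwick wins 6–3.
Holwick beats no one; loses to Ostley, Dunmore, Norbury, Marwick — 0 pairwise wins.

0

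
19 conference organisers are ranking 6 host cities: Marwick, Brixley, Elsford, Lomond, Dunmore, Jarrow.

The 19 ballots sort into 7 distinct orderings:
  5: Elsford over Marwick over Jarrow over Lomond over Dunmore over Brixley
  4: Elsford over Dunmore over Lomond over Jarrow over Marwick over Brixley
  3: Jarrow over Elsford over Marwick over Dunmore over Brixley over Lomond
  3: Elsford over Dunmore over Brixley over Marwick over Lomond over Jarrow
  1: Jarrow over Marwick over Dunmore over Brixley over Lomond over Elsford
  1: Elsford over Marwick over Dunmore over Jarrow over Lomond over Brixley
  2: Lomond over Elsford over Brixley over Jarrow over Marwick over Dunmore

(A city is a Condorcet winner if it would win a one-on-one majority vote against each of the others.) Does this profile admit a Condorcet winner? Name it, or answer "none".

Elsford

Pairwise majorities:
Marwick vs Brixley: 14 to 5, Marwick.
Marwick vs Elsford: Marwick preferred on 1 ballot; Elsford wins 18–1.
Marwick vs Lomond: Marwick is ranked higher on 5+3+3+1+1 = 13 ballots, Lomond on 6. Marwick wins 13–6.
Marwick vs Dunmore: Marwick preferred on 5+3+1+1+2 = 12 ballots; Marwick wins 12–7.
Marwick vs Jarrow: Marwick is ranked higher on 5+3+1 = 9 ballots, Jarrow on 10. Jarrow wins 10–9.
Brixley vs Elsford: Brixley is ranked higher on 1 ballot, Elsford on 18. Elsford wins 18–1.
Brixley vs Lomond: 3+3+1 = 7 for Brixley, 12 for Lomond — Lomond by 12–7.
Brixley vs Dunmore: Brixley preferred on 2 ballots; Dunmore wins 17–2.
Brixley vs Jarrow: Brixley is ranked higher on 3+2 = 5 ballots, Jarrow on 14. Jarrow wins 14–5.
Elsford vs Lomond: 16 to 3, Elsford.
Elsford vs Dunmore: 18 to 1, Elsford.
Elsford vs Jarrow: 5+4+3+1+2 = 15 for Elsford, 4 for Jarrow — Elsford by 15–4.
Lomond vs Dunmore: Lomond preferred on 5+2 = 7 ballots; Dunmore wins 12–7.
Lomond vs Jarrow: 9 to 10, Jarrow.
Dunmore vs Jarrow: Dunmore is ranked higher on 4+3+1 = 8 ballots, Jarrow on 11. Jarrow wins 11–8.
Only Elsford has no losses; Elsford is the Condorcet winner.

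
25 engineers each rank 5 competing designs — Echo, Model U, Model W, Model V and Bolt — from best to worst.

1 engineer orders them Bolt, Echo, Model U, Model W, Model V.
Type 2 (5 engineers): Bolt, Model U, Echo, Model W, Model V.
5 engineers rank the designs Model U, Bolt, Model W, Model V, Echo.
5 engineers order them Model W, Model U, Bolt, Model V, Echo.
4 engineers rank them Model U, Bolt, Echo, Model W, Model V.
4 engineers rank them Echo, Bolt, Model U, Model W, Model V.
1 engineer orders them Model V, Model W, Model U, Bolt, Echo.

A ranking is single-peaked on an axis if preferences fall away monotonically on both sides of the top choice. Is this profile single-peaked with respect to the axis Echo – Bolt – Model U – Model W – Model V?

Axis positions: Echo=1, Bolt=2, Model U=3, Model W=4, Model V=5.
Type 1 (peak Bolt at position 2): ranking walks positions 2-1-3-4-5, expanding outward from the peak — single-peaked.
Type 2 (peak Bolt at position 2): ranking walks positions 2-3-1-4-5, expanding outward from the peak — single-peaked.
Type 3 (peak Model U at position 3): ranking walks positions 3-2-4-5-1, expanding outward from the peak — single-peaked.
Type 4 (peak Model W at position 4): ranking walks positions 4-3-2-5-1, expanding outward from the peak — single-peaked.
Type 5 (peak Model U at position 3): ranking walks positions 3-2-1-4-5, expanding outward from the peak — single-peaked.
Type 6 (peak Echo at position 1): ranking walks positions 1-2-3-4-5, expanding outward from the peak — single-peaked.
Type 7 (peak Model V at position 5): ranking walks positions 5-4-3-2-1, expanding outward from the peak — single-peaked.
Every ranking is single-peaked on this axis.

yes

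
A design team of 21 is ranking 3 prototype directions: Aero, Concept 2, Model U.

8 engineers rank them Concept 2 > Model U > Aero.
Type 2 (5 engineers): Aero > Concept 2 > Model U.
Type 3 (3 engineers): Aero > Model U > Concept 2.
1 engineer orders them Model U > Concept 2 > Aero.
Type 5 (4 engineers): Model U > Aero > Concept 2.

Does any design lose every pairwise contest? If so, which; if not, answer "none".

none

Head-to-head results (21 engineers):
Aero vs Concept 2: Aero preferred on 5+3+4 = 12 ballots; Aero wins 12–9.
Aero–Model U: Model U 13–8.
Concept 2 vs Model U: Concept 2 is ranked higher on 8+5 = 13 ballots, Model U on 8. Concept 2 wins 13–8.
Each design has at least one pairwise win (Aero beats Concept 2; Concept 2 beats Model U; Model U beats Aero) — no Condorcet loser.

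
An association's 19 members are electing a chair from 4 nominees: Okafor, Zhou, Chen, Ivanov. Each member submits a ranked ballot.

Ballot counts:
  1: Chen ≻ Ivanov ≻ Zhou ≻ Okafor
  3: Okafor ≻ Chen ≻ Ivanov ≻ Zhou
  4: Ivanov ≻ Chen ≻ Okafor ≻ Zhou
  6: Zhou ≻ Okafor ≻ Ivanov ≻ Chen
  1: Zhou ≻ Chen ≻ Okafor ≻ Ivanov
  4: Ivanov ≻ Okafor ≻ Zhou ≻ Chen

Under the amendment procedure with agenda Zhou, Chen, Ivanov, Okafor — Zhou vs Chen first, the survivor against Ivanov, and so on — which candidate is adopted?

Okafor

Round 1: Zhou vs Chen — 11–8, Zhou advances.
Round 2: Zhou vs Ivanov — 7–12, Ivanov advances.
Round 3: Ivanov vs Okafor — 9–10, Okafor advances.
Okafor survives the agenda.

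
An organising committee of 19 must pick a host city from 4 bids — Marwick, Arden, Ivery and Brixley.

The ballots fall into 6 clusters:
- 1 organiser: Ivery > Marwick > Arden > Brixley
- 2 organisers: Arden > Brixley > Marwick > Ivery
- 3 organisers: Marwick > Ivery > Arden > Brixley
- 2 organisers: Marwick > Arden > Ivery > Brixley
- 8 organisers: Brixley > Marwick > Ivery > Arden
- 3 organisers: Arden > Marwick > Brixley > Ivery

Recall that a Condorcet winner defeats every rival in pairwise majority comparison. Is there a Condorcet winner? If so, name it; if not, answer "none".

Head-to-head results (19 organisers):
Marwick vs Arden: Marwick preferred on 1+3+2+8 = 14 ballots; Marwick wins 14–5.
Marwick vs Ivery: Marwick wins 18–1.
Marwick vs Brixley: Brixley, 10–9.
Arden–Ivery: Ivery 12–7.
Arden vs Brixley: Arden, 11–8.
Ivery vs Brixley: Brixley wins 13–6.
Every city loses at least once (Marwick loses to Brixley; Arden loses to Marwick; Ivery loses to Marwick; Brixley loses to Arden). The majority relation contains the cycle Marwick beats Arden beats Brixley beats Marwick, so there is no Condorcet winner.

none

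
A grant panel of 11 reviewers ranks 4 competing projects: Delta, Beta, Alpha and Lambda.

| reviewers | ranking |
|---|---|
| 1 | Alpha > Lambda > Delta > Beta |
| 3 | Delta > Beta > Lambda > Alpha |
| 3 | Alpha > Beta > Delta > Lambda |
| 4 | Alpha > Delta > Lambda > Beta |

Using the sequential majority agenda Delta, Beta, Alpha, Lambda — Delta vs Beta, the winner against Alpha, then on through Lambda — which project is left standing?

Round 1: Delta vs Beta — 8–3, Delta advances.
Round 2: Delta vs Alpha — 3–8, Alpha advances.
Round 3: Alpha vs Lambda — 8–3, Alpha advances.
The agenda winner is Alpha.

Alpha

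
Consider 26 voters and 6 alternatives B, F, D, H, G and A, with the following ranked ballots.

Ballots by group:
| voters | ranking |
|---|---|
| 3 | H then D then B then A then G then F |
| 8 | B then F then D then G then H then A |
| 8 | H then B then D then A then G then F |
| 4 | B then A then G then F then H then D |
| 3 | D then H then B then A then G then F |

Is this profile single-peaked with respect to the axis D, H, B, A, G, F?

no

Axis positions: D=1, H=2, B=3, A=4, G=5, F=6.
Group 1 (peak H at position 2): ranking walks positions 2-1-3-4-5-6, expanding outward from the peak — single-peaked.
Group 2: ranking walks positions 3-6-1-5-2-4; F is ranked above A even though A lies between F and the peak B on the axis — preferences dip and rise again. Not single-peaked.
Group 3 (peak H at position 2): ranking walks positions 2-3-1-4-5-6, expanding outward from the peak — single-peaked.
Group 4 (peak B at position 3): ranking walks positions 3-4-5-6-2-1, expanding outward from the peak — single-peaked.
Group 5 (peak D at position 1): ranking walks positions 1-2-3-4-5-6, expanding outward from the peak — single-peaked.
Group 2 violates single-peakedness, so the profile is not single-peaked on this axis.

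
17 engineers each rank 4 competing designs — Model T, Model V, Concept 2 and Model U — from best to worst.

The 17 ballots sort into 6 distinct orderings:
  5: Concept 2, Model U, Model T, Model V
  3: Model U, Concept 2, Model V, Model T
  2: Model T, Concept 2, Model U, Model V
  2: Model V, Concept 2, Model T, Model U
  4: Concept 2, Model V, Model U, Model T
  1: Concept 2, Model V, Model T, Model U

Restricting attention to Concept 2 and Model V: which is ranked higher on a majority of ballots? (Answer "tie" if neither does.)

Concept 2

Ballots ranking Concept 2 above Model V: 5 + 3 + 2 + 4 + 1 = 15.
Ballots ranking Model V above Concept 2: 17 − 15 = 2.
Concept 2 wins the head-to-head 15–2.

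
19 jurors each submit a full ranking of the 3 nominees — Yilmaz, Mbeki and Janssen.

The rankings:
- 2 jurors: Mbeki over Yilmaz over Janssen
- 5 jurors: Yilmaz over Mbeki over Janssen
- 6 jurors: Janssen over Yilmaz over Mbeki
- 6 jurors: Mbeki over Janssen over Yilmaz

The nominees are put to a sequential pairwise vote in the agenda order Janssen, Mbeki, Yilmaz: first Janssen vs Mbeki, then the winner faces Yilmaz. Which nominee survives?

Yilmaz

Round 1: Janssen vs Mbeki — 6–13, Mbeki advances.
Round 2: Mbeki vs Yilmaz — 8–11, Yilmaz advances.
The agenda winner is Yilmaz.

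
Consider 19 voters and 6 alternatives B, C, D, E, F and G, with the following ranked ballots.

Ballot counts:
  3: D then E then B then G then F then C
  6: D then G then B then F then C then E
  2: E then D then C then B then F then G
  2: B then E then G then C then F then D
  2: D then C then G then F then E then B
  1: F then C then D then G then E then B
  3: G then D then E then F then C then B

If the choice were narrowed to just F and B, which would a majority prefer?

Ballots ranking F above B: 2 + 1 + 3 = 6.
Ballots ranking B above F: 19 − 6 = 13.
B wins the head-to-head 13–6.

B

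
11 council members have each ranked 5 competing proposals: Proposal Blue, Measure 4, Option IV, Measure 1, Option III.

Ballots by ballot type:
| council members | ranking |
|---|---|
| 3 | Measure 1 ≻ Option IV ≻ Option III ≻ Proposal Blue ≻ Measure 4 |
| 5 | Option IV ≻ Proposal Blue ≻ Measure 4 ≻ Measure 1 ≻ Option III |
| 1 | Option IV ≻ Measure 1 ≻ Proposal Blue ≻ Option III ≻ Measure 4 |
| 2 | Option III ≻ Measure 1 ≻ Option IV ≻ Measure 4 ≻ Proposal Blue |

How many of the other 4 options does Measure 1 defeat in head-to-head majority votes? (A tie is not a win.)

3

Measure 1 against each rival (11 council members):
Measure 1 vs Proposal Blue: 6 to 5, Measure 1.
Measure 1 vs Measure 4: Measure 1 is ranked higher on 3+1+2 = 6 ballots, Measure 4 on 5. Measure 1 wins 6–5.
Measure 1 vs Option IV: Option IV wins 6–5.
Measure 1 vs Option III: 3+5+1 = 9 for Measure 1, 2 for Option III — Measure 1 by 9–2.
Measure 1 beats Proposal Blue, Measure 4, Option III; loses to Option IV — 3 pairwise wins.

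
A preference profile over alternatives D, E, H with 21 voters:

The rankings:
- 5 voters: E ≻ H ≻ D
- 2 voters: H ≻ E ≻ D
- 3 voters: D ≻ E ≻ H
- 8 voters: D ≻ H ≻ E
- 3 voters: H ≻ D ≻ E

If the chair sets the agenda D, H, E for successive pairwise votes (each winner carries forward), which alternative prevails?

D

Round 1: D vs H — 11–10, D advances.
Round 2: D vs E — 14–7, D advances.
D survives the agenda.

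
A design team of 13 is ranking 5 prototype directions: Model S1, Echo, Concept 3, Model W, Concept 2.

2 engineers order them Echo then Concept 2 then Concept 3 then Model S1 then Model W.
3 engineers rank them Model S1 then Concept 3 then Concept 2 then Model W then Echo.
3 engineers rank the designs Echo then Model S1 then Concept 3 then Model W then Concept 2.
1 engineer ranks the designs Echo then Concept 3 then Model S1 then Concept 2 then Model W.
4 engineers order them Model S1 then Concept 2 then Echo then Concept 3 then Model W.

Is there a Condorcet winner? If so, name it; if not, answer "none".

Head-to-head results (13 engineers):
Model S1–Echo: Model S1 7–6.
Model S1 vs Concept 3: Model S1, 10–3.
Model S1 vs Model W: Model S1 wins 13–0.
Model S1 vs Concept 2: Model S1 wins 11–2.
Echo vs Concept 3: Echo wins 10–3.
Echo vs Model W: Echo, 10–3.
Echo–Concept 2: Concept 2 7–6.
Concept 3 vs Model W: Concept 3 wins 13–0.
Concept 3–Concept 2: Concept 3 7–6.
Model W vs Concept 2: Concept 2, 10–3.
Model S1 wins every pairwise contest, so Model S1 is the Condorcet winner.

Model S1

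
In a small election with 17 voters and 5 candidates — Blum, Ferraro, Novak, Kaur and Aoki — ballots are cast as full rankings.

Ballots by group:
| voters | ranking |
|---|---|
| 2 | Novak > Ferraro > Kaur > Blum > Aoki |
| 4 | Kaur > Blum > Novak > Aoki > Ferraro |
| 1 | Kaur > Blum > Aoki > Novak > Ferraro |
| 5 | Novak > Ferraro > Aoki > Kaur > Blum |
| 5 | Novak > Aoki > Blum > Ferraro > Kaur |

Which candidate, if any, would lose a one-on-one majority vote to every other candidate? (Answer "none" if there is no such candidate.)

none

Head-to-head results (17 voters):
Blum vs Ferraro: 4+1+5 = 10 for Blum, 7 for Ferraro — Blum by 10–7.
Blum vs Novak: Novak wins 12–5.
Blum–Kaur: Kaur 12–5.
Blum vs Aoki: Aoki wins 10–7.
Ferraro vs Novak: Novak, 17–0.
Ferraro vs Kaur: Ferraro, 12–5.
Ferraro vs Aoki: Aoki, 10–7.
Novak vs Kaur: 2+5+5 = 12 for Novak, 5 for Kaur — Novak by 12–5.
Novak vs Aoki: Novak wins 16–1.
Kaur vs Aoki: 2+4+1 = 7 for Kaur, 10 for Aoki — Aoki by 10–7.
No candidate is winless: Blum beats Ferraro; Ferraro beats Kaur; Novak beats Blum; Kaur beats Blum; Aoki beats Blum. There is no Condorcet loser.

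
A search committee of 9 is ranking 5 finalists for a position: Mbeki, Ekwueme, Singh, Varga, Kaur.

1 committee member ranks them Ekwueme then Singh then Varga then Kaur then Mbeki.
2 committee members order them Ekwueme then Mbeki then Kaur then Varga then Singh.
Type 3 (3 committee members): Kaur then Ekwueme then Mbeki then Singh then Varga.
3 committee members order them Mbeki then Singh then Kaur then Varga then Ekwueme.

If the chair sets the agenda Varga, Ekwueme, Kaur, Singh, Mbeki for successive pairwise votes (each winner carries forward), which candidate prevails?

Round 1: Varga vs Ekwueme — 3–6, Ekwueme advances.
Round 2: Ekwueme vs Kaur — 3–6, Kaur advances.
Round 3: Kaur vs Singh — 5–4, Kaur advances.
Round 4: Kaur vs Mbeki — 4–5, Mbeki advances.
Mbeki survives the agenda.

Mbeki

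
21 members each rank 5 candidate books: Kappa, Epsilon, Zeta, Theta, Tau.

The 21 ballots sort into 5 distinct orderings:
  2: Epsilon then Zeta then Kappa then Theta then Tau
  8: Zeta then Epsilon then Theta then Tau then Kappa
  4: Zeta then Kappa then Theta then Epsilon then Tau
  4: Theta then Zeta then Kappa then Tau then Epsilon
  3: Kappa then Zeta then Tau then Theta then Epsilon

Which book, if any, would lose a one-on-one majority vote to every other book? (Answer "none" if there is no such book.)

Head-to-head results (21 members):
Kappa–Epsilon: Kappa 11–10.
Kappa vs Zeta: Zeta, 18–3.
Kappa vs Theta: 2+4+3 = 9 for Kappa, 12 for Theta — Theta by 12–9.
Kappa vs Tau: Kappa is ranked higher on 2+4+4+3 = 13 ballots, Tau on 8. Kappa wins 13–8.
Epsilon vs Zeta: 2 to 19, Zeta.
Epsilon vs Theta: Theta wins 11–10.
Epsilon vs Tau: 2+8+4 = 14 for Epsilon, 7 for Tau — Epsilon by 14–7.
Zeta vs Theta: Zeta is ranked higher on 2+8+4+3 = 17 ballots, Theta on 4. Zeta wins 17–4.
Zeta vs Tau: Zeta, 21–0.
Theta vs Tau: 2+8+4+4 = 18 for Theta, 3 for Tau — Theta by 18–3.
Tau is beaten in every head-to-head and is the Condorcet loser.

Tau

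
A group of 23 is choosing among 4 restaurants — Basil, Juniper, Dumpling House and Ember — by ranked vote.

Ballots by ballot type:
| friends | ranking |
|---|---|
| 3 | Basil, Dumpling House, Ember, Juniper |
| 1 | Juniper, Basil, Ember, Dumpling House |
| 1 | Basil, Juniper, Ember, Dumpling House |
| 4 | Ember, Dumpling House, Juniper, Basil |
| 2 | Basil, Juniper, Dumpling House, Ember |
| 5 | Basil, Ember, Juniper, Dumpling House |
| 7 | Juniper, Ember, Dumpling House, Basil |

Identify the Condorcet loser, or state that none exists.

Pairwise majorities:
Basil vs Juniper: 3+1+2+5 = 11 for Basil, 12 for Juniper — Juniper by 12–11.
Basil vs Dumpling House: 12 to 11, Basil.
Basil–Ember: Basil 12–11.
Juniper vs Dumpling House: Juniper, 16–7.
Juniper vs Ember: Juniper is ranked higher on 1+1+2+7 = 11 ballots, Ember on 12. Ember wins 12–11.
Dumpling House vs Ember: 3+2 = 5 for Dumpling House, 18 for Ember — Ember by 18–5.
Only Dumpling House has no wins; Dumpling House is the Condorcet loser.

Dumpling House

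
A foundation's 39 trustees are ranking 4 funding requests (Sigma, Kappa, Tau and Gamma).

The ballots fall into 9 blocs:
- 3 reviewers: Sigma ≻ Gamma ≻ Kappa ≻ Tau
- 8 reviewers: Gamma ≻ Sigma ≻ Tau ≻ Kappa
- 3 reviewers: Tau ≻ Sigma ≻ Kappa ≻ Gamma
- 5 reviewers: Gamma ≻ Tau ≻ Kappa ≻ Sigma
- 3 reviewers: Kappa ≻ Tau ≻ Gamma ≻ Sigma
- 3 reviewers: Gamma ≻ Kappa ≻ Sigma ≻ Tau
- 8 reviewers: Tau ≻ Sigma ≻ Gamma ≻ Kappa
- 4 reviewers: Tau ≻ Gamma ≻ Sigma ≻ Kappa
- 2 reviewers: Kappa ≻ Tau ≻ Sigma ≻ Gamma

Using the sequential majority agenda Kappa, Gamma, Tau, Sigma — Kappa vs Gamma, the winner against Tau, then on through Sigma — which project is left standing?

Round 1: Kappa vs Gamma — 8–31, Gamma advances.
Round 2: Gamma vs Tau — 19–20, Tau advances.
Round 3: Tau vs Sigma — 25–14, Tau advances.
The agenda winner is Tau.

Tau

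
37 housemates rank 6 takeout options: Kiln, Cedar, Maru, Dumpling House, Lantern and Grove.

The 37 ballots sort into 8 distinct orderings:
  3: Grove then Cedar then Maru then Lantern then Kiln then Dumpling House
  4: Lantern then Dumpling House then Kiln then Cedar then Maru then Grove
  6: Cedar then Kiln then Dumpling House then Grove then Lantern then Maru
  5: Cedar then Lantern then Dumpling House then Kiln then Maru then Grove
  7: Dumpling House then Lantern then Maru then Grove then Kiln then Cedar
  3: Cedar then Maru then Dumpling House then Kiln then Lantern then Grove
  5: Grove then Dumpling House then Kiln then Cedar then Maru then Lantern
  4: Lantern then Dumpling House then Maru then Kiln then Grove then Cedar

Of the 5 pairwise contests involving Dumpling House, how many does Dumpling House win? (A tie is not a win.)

5

Dumpling House against each rival (37 friends):
Dumpling House vs Kiln: 4+5+7+3+5+4 = 28 for Dumpling House, 9 for Kiln — Dumpling House by 28–9.
Dumpling House vs Cedar: 4+7+5+4 = 20 for Dumpling House, 17 for Cedar — Dumpling House by 20–17.
Dumpling House vs Maru: Dumpling House wins 31–6.
Dumpling House vs Lantern: Dumpling House wins 21–16.
Dumpling House vs Grove: Dumpling House, 29–8.
Dumpling House beats Kiln, Cedar, Maru, Lantern, Grove — 5 pairwise wins.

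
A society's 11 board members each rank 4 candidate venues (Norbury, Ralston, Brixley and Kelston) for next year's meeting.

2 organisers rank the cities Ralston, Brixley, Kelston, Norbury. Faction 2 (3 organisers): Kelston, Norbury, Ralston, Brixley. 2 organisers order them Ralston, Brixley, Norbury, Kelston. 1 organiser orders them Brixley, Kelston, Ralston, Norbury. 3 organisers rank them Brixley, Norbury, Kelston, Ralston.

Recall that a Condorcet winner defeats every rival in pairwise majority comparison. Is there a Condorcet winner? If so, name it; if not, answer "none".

none

Head-to-head results (11 organisers):
Norbury vs Ralston: 6 to 5, Norbury.
Norbury vs Brixley: Norbury is ranked higher on 3 ballots, Brixley on 8. Brixley wins 8–3.
Norbury vs Kelston: Norbury preferred on 2+3 = 5 ballots; Kelston wins 6–5.
Ralston vs Brixley: Ralston preferred on 2+3+2 = 7 ballots; Ralston wins 7–4.
Ralston vs Kelston: 2+2 = 4 for Ralston, 7 for Kelston — Kelston by 7–4.
Brixley vs Kelston: Brixley preferred on 2+2+1+3 = 8 ballots; Brixley wins 8–3.
No city is unbeaten: Norbury loses to Brixley; Ralston loses to Norbury; Brixley loses to Ralston; Kelston loses to Brixley. In particular Norbury > Ralston > Brixley > Norbury is a majority cycle — no Condorcet winner exists.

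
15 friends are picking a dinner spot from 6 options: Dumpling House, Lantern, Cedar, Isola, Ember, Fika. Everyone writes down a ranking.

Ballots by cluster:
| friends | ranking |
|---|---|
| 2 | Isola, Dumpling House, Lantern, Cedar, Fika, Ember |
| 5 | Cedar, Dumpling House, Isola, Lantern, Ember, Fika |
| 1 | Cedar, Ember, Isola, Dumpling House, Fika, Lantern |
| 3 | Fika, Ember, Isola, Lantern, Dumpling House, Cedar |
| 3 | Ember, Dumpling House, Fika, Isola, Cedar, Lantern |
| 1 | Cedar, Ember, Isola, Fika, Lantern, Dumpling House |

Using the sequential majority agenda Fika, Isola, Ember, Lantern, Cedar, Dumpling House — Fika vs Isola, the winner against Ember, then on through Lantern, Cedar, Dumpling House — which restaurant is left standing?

Dumpling House

Round 1: Fika vs Isola — 6–9, Isola advances.
Round 2: Isola vs Ember — 7–8, Ember advances.
Round 3: Ember vs Lantern — 8–7, Ember advances.
Round 4: Ember vs Cedar — 6–9, Cedar advances.
Round 5: Cedar vs Dumpling House — 7–8, Dumpling House advances.
The agenda winner is Dumpling House.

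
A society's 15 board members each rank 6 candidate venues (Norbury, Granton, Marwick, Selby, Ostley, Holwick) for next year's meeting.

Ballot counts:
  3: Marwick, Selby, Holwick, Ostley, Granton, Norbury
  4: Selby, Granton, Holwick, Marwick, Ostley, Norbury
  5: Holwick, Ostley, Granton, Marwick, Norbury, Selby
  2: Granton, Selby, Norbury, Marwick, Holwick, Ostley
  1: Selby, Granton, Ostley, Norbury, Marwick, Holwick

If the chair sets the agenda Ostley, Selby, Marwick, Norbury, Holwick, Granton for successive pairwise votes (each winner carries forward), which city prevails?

Round 1: Ostley vs Selby — 5–10, Selby advances.
Round 2: Selby vs Marwick — 7–8, Marwick advances.
Round 3: Marwick vs Norbury — 12–3, Marwick advances.
Round 4: Marwick vs Holwick — 6–9, Holwick advances.
Round 5: Holwick vs Granton — 8–7, Holwick advances.
The agenda winner is Holwick.

Holwick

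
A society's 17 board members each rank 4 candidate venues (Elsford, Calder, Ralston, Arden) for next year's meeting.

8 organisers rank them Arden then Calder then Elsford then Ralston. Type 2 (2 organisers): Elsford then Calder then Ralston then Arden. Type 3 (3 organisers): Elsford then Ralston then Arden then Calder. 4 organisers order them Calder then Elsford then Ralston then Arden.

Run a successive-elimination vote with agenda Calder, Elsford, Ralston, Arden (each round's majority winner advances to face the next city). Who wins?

Round 1: Calder vs Elsford — 12–5, Calder advances.
Round 2: Calder vs Ralston — 14–3, Calder advances.
Round 3: Calder vs Arden — 6–11, Arden advances.
The agenda winner is Arden.

Arden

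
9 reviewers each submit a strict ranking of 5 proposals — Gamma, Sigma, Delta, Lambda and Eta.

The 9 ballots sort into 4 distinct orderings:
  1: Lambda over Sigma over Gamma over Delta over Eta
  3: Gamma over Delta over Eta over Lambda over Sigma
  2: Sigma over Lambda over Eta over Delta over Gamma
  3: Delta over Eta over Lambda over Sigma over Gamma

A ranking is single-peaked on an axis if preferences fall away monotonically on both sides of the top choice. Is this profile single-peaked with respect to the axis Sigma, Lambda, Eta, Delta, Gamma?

Axis positions: Sigma=1, Lambda=2, Eta=3, Delta=4, Gamma=5.
Faction 1: ranking walks positions 2-1-5-4-3; Gamma is ranked above Eta even though Eta lies between Gamma and the peak Lambda on the axis — preferences dip and rise again. Not single-peaked.
Faction 2 (peak Gamma at position 5): ranking walks positions 5-4-3-2-1, expanding outward from the peak — single-peaked.
Faction 3 (peak Sigma at position 1): ranking walks positions 1-2-3-4-5, expanding outward from the peak — single-peaked.
Faction 4 (peak Delta at position 4): ranking walks positions 4-3-2-1-5, expanding outward from the peak — single-peaked.
Faction 1 violates single-peakedness, so the profile is not single-peaked on this axis.

no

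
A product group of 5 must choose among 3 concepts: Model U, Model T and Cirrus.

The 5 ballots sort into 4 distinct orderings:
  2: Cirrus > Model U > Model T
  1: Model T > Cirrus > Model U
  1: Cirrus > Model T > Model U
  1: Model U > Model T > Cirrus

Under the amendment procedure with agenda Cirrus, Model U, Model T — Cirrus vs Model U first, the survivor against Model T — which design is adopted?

Round 1: Cirrus vs Model U — 4–1, Cirrus advances.
Round 2: Cirrus vs Model T — 3–2, Cirrus advances.
Cirrus survives the agenda.

Cirrus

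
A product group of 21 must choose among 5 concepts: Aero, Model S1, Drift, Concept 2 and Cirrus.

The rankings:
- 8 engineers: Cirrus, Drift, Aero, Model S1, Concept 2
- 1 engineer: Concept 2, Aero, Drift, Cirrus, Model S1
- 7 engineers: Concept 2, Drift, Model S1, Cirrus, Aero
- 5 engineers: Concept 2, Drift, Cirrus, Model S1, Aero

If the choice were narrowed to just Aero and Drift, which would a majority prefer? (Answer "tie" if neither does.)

Drift

Ballots ranking Aero above Drift: 1.
Ballots ranking Drift above Aero: 21 − 1 = 20.
Drift wins the head-to-head 20–1.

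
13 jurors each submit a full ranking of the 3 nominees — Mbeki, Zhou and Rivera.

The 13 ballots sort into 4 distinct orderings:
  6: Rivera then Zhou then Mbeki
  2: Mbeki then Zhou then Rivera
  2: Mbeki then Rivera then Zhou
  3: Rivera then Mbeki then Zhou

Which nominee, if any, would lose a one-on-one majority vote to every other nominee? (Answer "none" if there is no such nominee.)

Zhou

Pairwise majorities:
Mbeki vs Zhou: Mbeki preferred on 2+2+3 = 7 ballots; Mbeki wins 7–6.
Mbeki vs Rivera: Mbeki is ranked higher on 2+2 = 4 ballots, Rivera on 9. Rivera wins 9–4.
Zhou vs Rivera: Rivera, 11–2.
Only Zhou has no wins; Zhou is the Condorcet loser.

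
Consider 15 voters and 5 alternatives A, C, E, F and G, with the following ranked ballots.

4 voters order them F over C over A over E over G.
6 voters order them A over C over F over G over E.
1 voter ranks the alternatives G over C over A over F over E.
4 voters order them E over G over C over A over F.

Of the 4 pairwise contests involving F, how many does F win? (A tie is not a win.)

F against each rival (15 voters):
F vs A: 4 for F, 11 for A — A by 11–4.
F vs C: 4 for F, 11 for C — C by 11–4.
F vs E: F, 11–4.
F vs G: F is ranked higher on 4+6 = 10 ballots, G on 5. F wins 10–5.
F beats E, G; loses to A, C — 2 pairwise wins.

2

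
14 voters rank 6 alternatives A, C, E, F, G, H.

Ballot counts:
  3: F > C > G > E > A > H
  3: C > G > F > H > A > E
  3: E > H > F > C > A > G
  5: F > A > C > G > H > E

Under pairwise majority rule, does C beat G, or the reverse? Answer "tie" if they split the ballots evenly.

Ballots ranking C above G: 3 + 3 + 3 + 5 = 14.
Ballots ranking G above C: 14 − 14 = 0.
C wins the head-to-head 14–0.

C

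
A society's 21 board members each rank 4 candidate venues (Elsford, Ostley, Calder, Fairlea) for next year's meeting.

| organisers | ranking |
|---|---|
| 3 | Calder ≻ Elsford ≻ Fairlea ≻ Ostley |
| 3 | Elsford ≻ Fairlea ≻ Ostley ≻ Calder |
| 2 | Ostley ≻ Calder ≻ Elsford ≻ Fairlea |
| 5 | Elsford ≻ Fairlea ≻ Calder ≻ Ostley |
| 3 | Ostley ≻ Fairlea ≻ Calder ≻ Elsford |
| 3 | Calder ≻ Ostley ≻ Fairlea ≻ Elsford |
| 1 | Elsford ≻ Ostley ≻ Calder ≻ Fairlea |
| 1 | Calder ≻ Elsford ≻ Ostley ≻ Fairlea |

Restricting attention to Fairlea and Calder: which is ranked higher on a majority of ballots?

Fairlea

Ballots ranking Fairlea above Calder: 3 + 5 + 3 = 11.
Ballots ranking Calder above Fairlea: 21 − 11 = 10.
Fairlea wins the head-to-head 11–10.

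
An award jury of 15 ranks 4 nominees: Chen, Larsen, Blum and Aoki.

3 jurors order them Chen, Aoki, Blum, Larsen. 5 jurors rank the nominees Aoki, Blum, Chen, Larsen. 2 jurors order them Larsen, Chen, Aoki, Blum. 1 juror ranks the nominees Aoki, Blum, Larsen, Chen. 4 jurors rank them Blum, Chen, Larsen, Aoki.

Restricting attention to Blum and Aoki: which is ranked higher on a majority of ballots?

Aoki

Ballots ranking Blum above Aoki: 4.
Ballots ranking Aoki above Blum: 15 − 4 = 11.
Aoki wins the head-to-head 11–4.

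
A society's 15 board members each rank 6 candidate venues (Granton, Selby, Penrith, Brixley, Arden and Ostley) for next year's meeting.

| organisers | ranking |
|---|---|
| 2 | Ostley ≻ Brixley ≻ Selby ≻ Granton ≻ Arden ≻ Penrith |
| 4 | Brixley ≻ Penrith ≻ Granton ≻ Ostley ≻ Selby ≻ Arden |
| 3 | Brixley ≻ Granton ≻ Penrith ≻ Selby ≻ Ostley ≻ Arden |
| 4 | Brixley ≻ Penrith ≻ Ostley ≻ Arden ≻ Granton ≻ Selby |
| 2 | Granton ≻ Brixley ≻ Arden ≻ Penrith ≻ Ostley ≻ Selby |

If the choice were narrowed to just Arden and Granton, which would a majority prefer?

Ballots ranking Arden above Granton: 4.
Ballots ranking Granton above Arden: 15 − 4 = 11.
Granton wins the head-to-head 11–4.

Granton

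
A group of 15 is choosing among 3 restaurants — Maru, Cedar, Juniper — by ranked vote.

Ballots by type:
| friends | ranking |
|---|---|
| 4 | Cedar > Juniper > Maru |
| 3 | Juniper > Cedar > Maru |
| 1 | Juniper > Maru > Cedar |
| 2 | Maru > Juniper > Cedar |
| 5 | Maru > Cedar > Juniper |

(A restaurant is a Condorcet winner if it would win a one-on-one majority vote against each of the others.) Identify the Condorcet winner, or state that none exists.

Head-to-head results (15 friends):
Maru vs Cedar: Maru is ranked higher on 1+2+5 = 8 ballots, Cedar on 7. Maru wins 8–7.
Maru vs Juniper: Maru is ranked higher on 2+5 = 7 ballots, Juniper on 8. Juniper wins 8–7.
Cedar vs Juniper: 9 to 6, Cedar.
Each restaurant drops at least one matchup (Maru loses to Juniper; Cedar loses to Maru; Juniper loses to Cedar); the cycle Maru beats Cedar beats Juniper beats Maru rules out a Condorcet winner.

none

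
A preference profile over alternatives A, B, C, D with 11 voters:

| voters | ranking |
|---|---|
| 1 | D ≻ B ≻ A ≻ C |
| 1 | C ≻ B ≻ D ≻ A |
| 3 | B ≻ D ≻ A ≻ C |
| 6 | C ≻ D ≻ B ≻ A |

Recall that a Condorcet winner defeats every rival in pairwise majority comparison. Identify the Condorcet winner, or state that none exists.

C

Check each pair by majority over 11 ballots:
A vs B: A is ranked higher on 0 ballots, B on 11. B wins 11–0.
A vs C: A preferred on 1+3 = 4 ballots; C wins 7–4.
A vs D: 0 to 11, D.
B vs C: 4 to 7, C.
B vs D: 1+3 = 4 for B, 7 for D — D by 7–4.
C vs D: 7 to 4, C.
C beats each of A, B, D — C is the Condorcet winner.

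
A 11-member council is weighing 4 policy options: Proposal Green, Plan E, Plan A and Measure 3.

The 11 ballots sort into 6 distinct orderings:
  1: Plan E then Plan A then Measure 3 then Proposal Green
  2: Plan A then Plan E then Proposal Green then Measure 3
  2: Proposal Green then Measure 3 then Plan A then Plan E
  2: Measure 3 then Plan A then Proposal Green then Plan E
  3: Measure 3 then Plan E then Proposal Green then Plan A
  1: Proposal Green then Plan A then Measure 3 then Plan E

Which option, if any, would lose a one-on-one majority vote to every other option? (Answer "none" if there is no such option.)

Pairwise majorities:
Proposal Green vs Plan E: Plan E, 6–5.
Proposal Green vs Plan A: Proposal Green is ranked higher on 2+3+1 = 6 ballots, Plan A on 5. Proposal Green wins 6–5.
Proposal Green–Measure 3: Measure 3 6–5.
Plan E–Plan A: Plan A 7–4.
Plan E vs Measure 3: 3 to 8, Measure 3.
Plan A vs Measure 3: Measure 3, 7–4.
Every option wins at least one matchup (Proposal Green beats Plan A; Plan E beats Proposal Green; Plan A beats Plan E; Measure 3 beats Proposal Green), so there is no Condorcet loser.

none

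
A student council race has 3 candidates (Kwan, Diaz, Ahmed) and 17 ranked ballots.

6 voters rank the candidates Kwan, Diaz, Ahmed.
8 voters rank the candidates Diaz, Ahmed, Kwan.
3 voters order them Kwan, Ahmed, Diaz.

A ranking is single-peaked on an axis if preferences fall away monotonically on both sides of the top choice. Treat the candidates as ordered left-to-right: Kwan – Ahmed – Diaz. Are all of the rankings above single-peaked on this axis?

Axis positions: Kwan=1, Ahmed=2, Diaz=3.
Bloc 1: ranking walks positions 1-3-2; Diaz is ranked above Ahmed even though Ahmed lies between Diaz and the peak Kwan on the axis — preferences dip and rise again. Not single-peaked.
Bloc 2 (peak Diaz at position 3): ranking walks positions 3-2-1, expanding outward from the peak — single-peaked.
Bloc 3 (peak Kwan at position 1): ranking walks positions 1-2-3, expanding outward from the peak — single-peaked.
Bloc 1 violates single-peakedness, so the profile is not single-peaked on this axis.

no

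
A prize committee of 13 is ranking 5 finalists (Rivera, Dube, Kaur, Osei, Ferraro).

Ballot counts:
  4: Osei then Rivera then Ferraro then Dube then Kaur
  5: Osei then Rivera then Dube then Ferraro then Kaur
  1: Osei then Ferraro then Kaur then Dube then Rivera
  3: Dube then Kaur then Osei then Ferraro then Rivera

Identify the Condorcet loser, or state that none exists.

Pairwise majorities:
Rivera vs Dube: Rivera, 9–4.
Rivera vs Kaur: 4+5 = 9 for Rivera, 4 for Kaur — Rivera by 9–4.
Rivera vs Osei: 0 to 13, Osei.
Rivera vs Ferraro: 4+5 = 9 for Rivera, 4 for Ferraro — Rivera by 9–4.
Dube vs Kaur: 12 to 1, Dube.
Dube vs Osei: Osei wins 10–3.
Dube vs Ferraro: Dube is ranked higher on 5+3 = 8 ballots, Ferraro on 5. Dube wins 8–5.
Kaur vs Osei: 3 to 10, Osei.
Kaur–Ferraro: Ferraro 10–3.
Osei vs Ferraro: Osei preferred on 4+5+1+3 = 13 ballots; Osei wins 13–0.
Only Kaur has no wins; Kaur is the Condorcet loser.

Kaur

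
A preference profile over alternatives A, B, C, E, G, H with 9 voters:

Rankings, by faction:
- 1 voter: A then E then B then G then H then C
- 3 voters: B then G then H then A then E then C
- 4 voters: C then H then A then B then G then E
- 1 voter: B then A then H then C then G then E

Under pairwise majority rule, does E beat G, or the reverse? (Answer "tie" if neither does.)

Ballots ranking E above G: 1.
Ballots ranking G above E: 9 − 1 = 8.
G wins the head-to-head 8–1.

G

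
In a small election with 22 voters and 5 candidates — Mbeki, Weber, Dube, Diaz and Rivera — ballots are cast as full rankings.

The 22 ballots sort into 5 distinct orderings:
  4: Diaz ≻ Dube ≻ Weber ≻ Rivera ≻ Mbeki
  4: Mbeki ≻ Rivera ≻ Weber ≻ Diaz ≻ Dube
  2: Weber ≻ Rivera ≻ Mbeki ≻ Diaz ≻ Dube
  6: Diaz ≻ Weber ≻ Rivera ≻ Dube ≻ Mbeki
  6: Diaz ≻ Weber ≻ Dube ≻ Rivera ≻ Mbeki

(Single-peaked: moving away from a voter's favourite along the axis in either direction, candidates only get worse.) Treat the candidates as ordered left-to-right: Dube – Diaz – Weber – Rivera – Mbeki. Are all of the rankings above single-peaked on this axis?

Axis positions: Dube=1, Diaz=2, Weber=3, Rivera=4, Mbeki=5.
Bloc 1 (peak Diaz at position 2): ranking walks positions 2-1-3-4-5, expanding outward from the peak — single-peaked.
Bloc 2 (peak Mbeki at position 5): ranking walks positions 5-4-3-2-1, expanding outward from the peak — single-peaked.
Bloc 3 (peak Weber at position 3): ranking walks positions 3-4-5-2-1, expanding outward from the peak — single-peaked.
Bloc 4 (peak Diaz at position 2): ranking walks positions 2-3-4-1-5, expanding outward from the peak — single-peaked.
Bloc 5 (peak Diaz at position 2): ranking walks positions 2-3-1-4-5, expanding outward from the peak — single-peaked.
Every ranking is single-peaked on this axis.

yes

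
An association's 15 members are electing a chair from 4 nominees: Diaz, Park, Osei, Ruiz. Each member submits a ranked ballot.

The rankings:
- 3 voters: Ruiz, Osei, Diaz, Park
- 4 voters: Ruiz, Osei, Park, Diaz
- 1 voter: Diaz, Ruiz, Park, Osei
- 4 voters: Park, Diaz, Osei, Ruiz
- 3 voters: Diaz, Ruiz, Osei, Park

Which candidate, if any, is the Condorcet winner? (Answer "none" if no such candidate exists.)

none

Pairwise majorities:
Diaz vs Park: Park wins 8–7.
Diaz vs Osei: Diaz, 8–7.
Diaz–Ruiz: Diaz 8–7.
Park vs Osei: Osei wins 10–5.
Park vs Ruiz: Ruiz, 11–4.
Osei vs Ruiz: Ruiz wins 11–4.
Each candidate drops at least one matchup (Diaz loses to Park; Park loses to Osei; Osei loses to Diaz; Ruiz loses to Diaz); the cycle Diaz → Osei → Park → Diaz rules out a Condorcet winner.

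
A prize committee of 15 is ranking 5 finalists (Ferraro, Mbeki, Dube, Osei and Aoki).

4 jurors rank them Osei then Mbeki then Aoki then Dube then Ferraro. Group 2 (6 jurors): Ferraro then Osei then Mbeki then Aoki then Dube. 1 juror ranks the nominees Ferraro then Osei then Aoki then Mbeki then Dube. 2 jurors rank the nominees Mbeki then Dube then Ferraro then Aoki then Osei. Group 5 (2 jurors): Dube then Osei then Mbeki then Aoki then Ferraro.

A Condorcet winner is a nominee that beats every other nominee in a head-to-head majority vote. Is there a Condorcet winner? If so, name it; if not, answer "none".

Check each pair by majority over 15 ballots:
Ferraro vs Mbeki: Ferraro is ranked higher on 6+1 = 7 ballots, Mbeki on 8. Mbeki wins 8–7.
Ferraro vs Dube: 7 to 8, Dube.
Ferraro vs Osei: 6+1+2 = 9 for Ferraro, 6 for Osei — Ferraro by 9–6.
Ferraro vs Aoki: Ferraro, 9–6.
Mbeki–Dube: Mbeki 13–2.
Mbeki–Osei: Osei 13–2.
Mbeki vs Aoki: Mbeki preferred on 4+6+2+2 = 14 ballots; Mbeki wins 14–1.
Dube vs Osei: 4 to 11, Osei.
Dube vs Aoki: 2+2 = 4 for Dube, 11 for Aoki — Aoki by 11–4.
Osei–Aoki: Osei 13–2.
Each nominee drops at least one matchup (Ferraro loses to Mbeki; Mbeki loses to Osei; Dube loses to Mbeki; Osei loses to Ferraro; Aoki loses to Ferraro); the cycle Ferraro beats Osei beats Mbeki beats Ferraro rules out a Condorcet winner.

none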